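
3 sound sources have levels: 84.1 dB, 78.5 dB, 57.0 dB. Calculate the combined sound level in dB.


Formula: L_total = 10 * log10( sum(10^(Li/10)) )
  Source 1: 10^(84.1/10) = 257039578.2769
  Source 2: 10^(78.5/10) = 70794578.4384
  Source 3: 10^(57.0/10) = 501187.2336
Sum of linear values = 328335343.9489
L_total = 10 * log10(328335343.9489) = 85.16

85.16 dB


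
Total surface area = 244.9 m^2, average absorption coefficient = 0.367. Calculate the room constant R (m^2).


Given values:
  S = 244.9 m^2, alpha = 0.367
Formula: R = S * alpha / (1 - alpha)
Numerator: 244.9 * 0.367 = 89.8783
Denominator: 1 - 0.367 = 0.633
R = 89.8783 / 0.633 = 141.99

141.99 m^2


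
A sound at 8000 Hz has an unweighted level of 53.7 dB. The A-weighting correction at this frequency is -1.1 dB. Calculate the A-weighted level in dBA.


Given values:
  SPL = 53.7 dB
  A-weighting at 8000 Hz = -1.1 dB
Formula: L_A = SPL + A_weight
L_A = 53.7 + (-1.1)
L_A = 52.6

52.6 dBA


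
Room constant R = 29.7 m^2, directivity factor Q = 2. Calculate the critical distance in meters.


Given values:
  R = 29.7 m^2, Q = 2
Formula: d_c = 0.141 * sqrt(Q * R)
Compute Q * R = 2 * 29.7 = 59.4
Compute sqrt(59.4) = 7.7071
d_c = 0.141 * 7.7071 = 1.087

1.087 m


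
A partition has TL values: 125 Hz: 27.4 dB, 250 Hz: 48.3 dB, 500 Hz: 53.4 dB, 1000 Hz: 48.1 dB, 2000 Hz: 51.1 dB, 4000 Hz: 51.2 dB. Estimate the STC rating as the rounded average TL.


Given TL values at each frequency:
  125 Hz: 27.4 dB
  250 Hz: 48.3 dB
  500 Hz: 53.4 dB
  1000 Hz: 48.1 dB
  2000 Hz: 51.1 dB
  4000 Hz: 51.2 dB
Formula: STC ~ round(average of TL values)
Sum = 27.4 + 48.3 + 53.4 + 48.1 + 51.1 + 51.2 = 279.5
Average = 279.5 / 6 = 46.58
Rounded: 47

47


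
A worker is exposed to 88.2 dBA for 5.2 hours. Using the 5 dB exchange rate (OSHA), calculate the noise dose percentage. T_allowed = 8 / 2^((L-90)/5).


Given values:
  L = 88.2 dBA, T = 5.2 hours
Formula: T_allowed = 8 / 2^((L - 90) / 5)
Compute exponent: (88.2 - 90) / 5 = -0.36
Compute 2^(-0.36) = 0.779165
T_allowed = 8 / 0.779165 = 10.267402 hours
Dose = (T / T_allowed) * 100
Dose = (5.2 / 10.267402) * 100 = 50.65

50.65 %


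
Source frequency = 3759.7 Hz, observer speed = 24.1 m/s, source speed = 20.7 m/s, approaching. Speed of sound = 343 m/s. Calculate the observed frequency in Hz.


Given values:
  f_s = 3759.7 Hz, v_o = 24.1 m/s, v_s = 20.7 m/s
  Direction: approaching
Formula: f_o = f_s * (c + v_o) / (c - v_s)
Numerator: c + v_o = 343 + 24.1 = 367.1
Denominator: c - v_s = 343 - 20.7 = 322.3
f_o = 3759.7 * 367.1 / 322.3 = 4282.3

4282.3 Hz


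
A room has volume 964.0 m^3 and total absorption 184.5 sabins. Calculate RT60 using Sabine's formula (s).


Given values:
  V = 964.0 m^3
  A = 184.5 sabins
Formula: RT60 = 0.161 * V / A
Numerator: 0.161 * 964.0 = 155.204
RT60 = 155.204 / 184.5 = 0.841

0.841 s


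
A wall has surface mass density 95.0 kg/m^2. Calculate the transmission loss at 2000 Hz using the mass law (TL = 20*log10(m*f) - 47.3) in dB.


Given values:
  m = 95.0 kg/m^2, f = 2000 Hz
Formula: TL = 20 * log10(m * f) - 47.3
Compute m * f = 95.0 * 2000 = 190000.0
Compute log10(190000.0) = 5.278754
Compute 20 * 5.278754 = 105.5751
TL = 105.5751 - 47.3 = 58.28

58.28 dB


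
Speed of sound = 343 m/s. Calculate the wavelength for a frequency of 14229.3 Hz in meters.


Given values:
  c = 343 m/s, f = 14229.3 Hz
Formula: lambda = c / f
lambda = 343 / 14229.3
lambda = 0.0241

0.0241 m


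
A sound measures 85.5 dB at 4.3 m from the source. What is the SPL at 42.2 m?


Given values:
  SPL1 = 85.5 dB, r1 = 4.3 m, r2 = 42.2 m
Formula: SPL2 = SPL1 - 20 * log10(r2 / r1)
Compute ratio: r2 / r1 = 42.2 / 4.3 = 9.814
Compute log10: log10(9.814) = 0.991846
Compute drop: 20 * 0.991846 = 19.8369
SPL2 = 85.5 - 19.8369 = 65.66

65.66 dB


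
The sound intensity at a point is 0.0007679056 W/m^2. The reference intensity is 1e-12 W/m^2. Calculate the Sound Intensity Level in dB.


Given values:
  I = 0.0007679056 W/m^2
  I_ref = 1e-12 W/m^2
Formula: SIL = 10 * log10(I / I_ref)
Compute ratio: I / I_ref = 767905600
Compute log10: log10(767905600) = 8.885308
Multiply: SIL = 10 * 8.885308 = 88.85

88.85 dB


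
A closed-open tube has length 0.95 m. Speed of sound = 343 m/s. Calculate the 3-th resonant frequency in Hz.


Given values:
  Tube type: closed-open, L = 0.95 m, c = 343 m/s, n = 3
Formula: f_n = (2n - 1) * c / (4 * L)
Compute 2n - 1 = 2*3 - 1 = 5
Compute 4 * L = 4 * 0.95 = 3.8
f = 5 * 343 / 3.8
f = 451.32

451.32 Hz


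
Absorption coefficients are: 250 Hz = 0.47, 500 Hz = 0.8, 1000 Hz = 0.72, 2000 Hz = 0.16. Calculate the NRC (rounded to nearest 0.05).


Given values:
  a_250 = 0.47, a_500 = 0.8
  a_1000 = 0.72, a_2000 = 0.16
Formula: NRC = (a250 + a500 + a1000 + a2000) / 4
Sum = 0.47 + 0.8 + 0.72 + 0.16 = 2.15
NRC = 2.15 / 4 = 0.5375
Rounded to nearest 0.05: 0.55

0.55


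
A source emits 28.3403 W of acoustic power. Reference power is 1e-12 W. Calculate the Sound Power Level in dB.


Given values:
  W = 28.3403 W
  W_ref = 1e-12 W
Formula: SWL = 10 * log10(W / W_ref)
Compute ratio: W / W_ref = 28340300000000
Compute log10: log10(28340300000000) = 13.452404
Multiply: SWL = 10 * 13.452404 = 134.52

134.52 dB


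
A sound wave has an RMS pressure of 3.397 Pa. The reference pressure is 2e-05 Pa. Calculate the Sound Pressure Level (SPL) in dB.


Given values:
  p = 3.397 Pa
  p_ref = 2e-05 Pa
Formula: SPL = 20 * log10(p / p_ref)
Compute ratio: p / p_ref = 3.397 / 2e-05 = 169850
Compute log10: log10(169850) = 5.230066
Multiply: SPL = 20 * 5.230066 = 104.6

104.6 dB


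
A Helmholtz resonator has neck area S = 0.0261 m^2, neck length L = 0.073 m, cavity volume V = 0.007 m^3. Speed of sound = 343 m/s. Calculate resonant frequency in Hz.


Given values:
  S = 0.0261 m^2, L = 0.073 m, V = 0.007 m^3, c = 343 m/s
Formula: f = (c / (2*pi)) * sqrt(S / (V * L))
Compute V * L = 0.007 * 0.073 = 0.000511
Compute S / (V * L) = 0.0261 / 0.000511 = 51.0763
Compute sqrt(51.0763) = 7.146769
Compute c / (2*pi) = 343 / 6.283185 = 54.590148
f = 54.590148 * 7.146769 = 390.14

390.14 Hz


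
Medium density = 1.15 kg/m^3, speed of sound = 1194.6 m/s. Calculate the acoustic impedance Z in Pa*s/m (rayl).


Given values:
  rho = 1.15 kg/m^3
  c = 1194.6 m/s
Formula: Z = rho * c
Z = 1.15 * 1194.6
Z = 1373.79

1373.79 rayl


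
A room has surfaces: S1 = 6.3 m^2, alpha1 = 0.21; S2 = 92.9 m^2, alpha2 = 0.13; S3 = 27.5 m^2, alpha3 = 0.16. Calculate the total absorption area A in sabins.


Given surfaces:
  Surface 1: 6.3 * 0.21 = 1.323
  Surface 2: 92.9 * 0.13 = 12.077
  Surface 3: 27.5 * 0.16 = 4.4
Formula: A = sum(Si * alpha_i)
A = 1.323 + 12.077 + 4.4
A = 17.8

17.8 sabins


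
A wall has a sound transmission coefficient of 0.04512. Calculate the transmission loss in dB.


Given values:
  tau = 0.04512
Formula: TL = 10 * log10(1 / tau)
Compute 1 / tau = 1 / 0.04512 = 22.1631
Compute log10(22.1631) = 1.345631
TL = 10 * 1.345631 = 13.46

13.46 dB


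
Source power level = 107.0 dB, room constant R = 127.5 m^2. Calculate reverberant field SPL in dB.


Given values:
  Lw = 107.0 dB, R = 127.5 m^2
Formula: SPL = Lw + 10 * log10(4 / R)
Compute 4 / R = 4 / 127.5 = 0.031373
Compute 10 * log10(0.031373) = -15.0344
SPL = 107.0 + (-15.0344) = 91.97

91.97 dB


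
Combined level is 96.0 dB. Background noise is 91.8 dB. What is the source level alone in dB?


Given values:
  L_total = 96.0 dB, L_bg = 91.8 dB
Formula: L_source = 10 * log10(10^(L_total/10) - 10^(L_bg/10))
Convert to linear:
  10^(96.0/10) = 3981071705.535
  10^(91.8/10) = 1513561248.4362
Difference: 3981071705.535 - 1513561248.4362 = 2467510457.0988
L_source = 10 * log10(2467510457.0988) = 93.92

93.92 dB


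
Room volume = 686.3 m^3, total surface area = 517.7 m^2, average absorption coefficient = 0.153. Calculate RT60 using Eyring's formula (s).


Given values:
  V = 686.3 m^3, S = 517.7 m^2, alpha = 0.153
Formula: RT60 = 0.161 * V / (-S * ln(1 - alpha))
Compute ln(1 - 0.153) = ln(0.847) = -0.166055
Denominator: -517.7 * -0.166055 = 85.9667
Numerator: 0.161 * 686.3 = 110.4943
RT60 = 110.4943 / 85.9667 = 1.285

1.285 s


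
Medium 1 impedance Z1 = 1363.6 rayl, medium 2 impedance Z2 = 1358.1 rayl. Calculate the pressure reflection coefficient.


Given values:
  Z1 = 1363.6 rayl, Z2 = 1358.1 rayl
Formula: R = (Z2 - Z1) / (Z2 + Z1)
Numerator: Z2 - Z1 = 1358.1 - 1363.6 = -5.5
Denominator: Z2 + Z1 = 1358.1 + 1363.6 = 2721.7
R = -5.5 / 2721.7 = -0.002

-0.002


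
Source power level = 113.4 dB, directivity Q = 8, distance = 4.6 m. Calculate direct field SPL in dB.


Given values:
  Lw = 113.4 dB, Q = 8, r = 4.6 m
Formula: SPL = Lw + 10 * log10(Q / (4 * pi * r^2))
Compute 4 * pi * r^2 = 4 * pi * 4.6^2 = 265.9044
Compute Q / denom = 8 / 265.9044 = 0.030086
Compute 10 * log10(0.030086) = -15.2164
SPL = 113.4 + (-15.2164) = 98.18

98.18 dB


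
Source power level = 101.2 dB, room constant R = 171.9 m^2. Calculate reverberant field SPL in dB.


Given values:
  Lw = 101.2 dB, R = 171.9 m^2
Formula: SPL = Lw + 10 * log10(4 / R)
Compute 4 / R = 4 / 171.9 = 0.023269
Compute 10 * log10(0.023269) = -16.3322
SPL = 101.2 + (-16.3322) = 84.87

84.87 dB


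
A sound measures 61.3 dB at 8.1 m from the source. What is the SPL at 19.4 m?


Given values:
  SPL1 = 61.3 dB, r1 = 8.1 m, r2 = 19.4 m
Formula: SPL2 = SPL1 - 20 * log10(r2 / r1)
Compute ratio: r2 / r1 = 19.4 / 8.1 = 2.3951
Compute log10: log10(2.3951) = 0.379324
Compute drop: 20 * 0.379324 = 7.5865
SPL2 = 61.3 - 7.5865 = 53.71

53.71 dB


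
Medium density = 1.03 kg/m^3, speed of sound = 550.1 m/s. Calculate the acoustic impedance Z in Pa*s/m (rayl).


Given values:
  rho = 1.03 kg/m^3
  c = 550.1 m/s
Formula: Z = rho * c
Z = 1.03 * 550.1
Z = 566.6

566.6 rayl


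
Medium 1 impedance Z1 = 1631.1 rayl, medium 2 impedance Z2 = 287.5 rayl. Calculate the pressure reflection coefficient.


Given values:
  Z1 = 1631.1 rayl, Z2 = 287.5 rayl
Formula: R = (Z2 - Z1) / (Z2 + Z1)
Numerator: Z2 - Z1 = 287.5 - 1631.1 = -1343.6
Denominator: Z2 + Z1 = 287.5 + 1631.1 = 1918.6
R = -1343.6 / 1918.6 = -0.7003

-0.7003


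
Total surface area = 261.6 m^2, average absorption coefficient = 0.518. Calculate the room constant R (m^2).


Given values:
  S = 261.6 m^2, alpha = 0.518
Formula: R = S * alpha / (1 - alpha)
Numerator: 261.6 * 0.518 = 135.5088
Denominator: 1 - 0.518 = 0.482
R = 135.5088 / 0.482 = 281.14

281.14 m^2


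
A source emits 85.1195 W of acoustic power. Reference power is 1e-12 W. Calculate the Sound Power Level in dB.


Given values:
  W = 85.1195 W
  W_ref = 1e-12 W
Formula: SWL = 10 * log10(W / W_ref)
Compute ratio: W / W_ref = 85119500000000
Compute log10: log10(85119500000000) = 13.930029
Multiply: SWL = 10 * 13.930029 = 139.3

139.3 dB


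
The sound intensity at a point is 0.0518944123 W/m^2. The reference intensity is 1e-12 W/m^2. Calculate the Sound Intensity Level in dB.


Given values:
  I = 0.0518944123 W/m^2
  I_ref = 1e-12 W/m^2
Formula: SIL = 10 * log10(I / I_ref)
Compute ratio: I / I_ref = 51894412300
Compute log10: log10(51894412300) = 10.715121
Multiply: SIL = 10 * 10.715121 = 107.15

107.15 dB


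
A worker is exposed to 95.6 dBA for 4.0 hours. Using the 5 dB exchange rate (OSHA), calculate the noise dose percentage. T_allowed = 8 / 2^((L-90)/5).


Given values:
  L = 95.6 dBA, T = 4.0 hours
Formula: T_allowed = 8 / 2^((L - 90) / 5)
Compute exponent: (95.6 - 90) / 5 = 1.12
Compute 2^(1.12) = 2.17347
T_allowed = 8 / 2.17347 = 3.68075 hours
Dose = (T / T_allowed) * 100
Dose = (4.0 / 3.68075) * 100 = 108.67

108.67 %


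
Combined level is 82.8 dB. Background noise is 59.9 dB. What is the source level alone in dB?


Given values:
  L_total = 82.8 dB, L_bg = 59.9 dB
Formula: L_source = 10 * log10(10^(L_total/10) - 10^(L_bg/10))
Convert to linear:
  10^(82.8/10) = 190546071.7963
  10^(59.9/10) = 977237.221
Difference: 190546071.7963 - 977237.221 = 189568834.5753
L_source = 10 * log10(189568834.5753) = 82.78

82.78 dB


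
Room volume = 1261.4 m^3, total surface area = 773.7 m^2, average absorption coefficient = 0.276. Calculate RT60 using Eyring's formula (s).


Given values:
  V = 1261.4 m^3, S = 773.7 m^2, alpha = 0.276
Formula: RT60 = 0.161 * V / (-S * ln(1 - alpha))
Compute ln(1 - 0.276) = ln(0.724) = -0.322964
Denominator: -773.7 * -0.322964 = 249.8772
Numerator: 0.161 * 1261.4 = 203.0854
RT60 = 203.0854 / 249.8772 = 0.813

0.813 s


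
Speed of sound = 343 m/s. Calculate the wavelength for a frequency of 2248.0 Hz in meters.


Given values:
  c = 343 m/s, f = 2248.0 Hz
Formula: lambda = c / f
lambda = 343 / 2248.0
lambda = 0.1526

0.1526 m


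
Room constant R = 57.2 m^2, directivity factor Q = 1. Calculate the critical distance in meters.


Given values:
  R = 57.2 m^2, Q = 1
Formula: d_c = 0.141 * sqrt(Q * R)
Compute Q * R = 1 * 57.2 = 57.2
Compute sqrt(57.2) = 7.5631
d_c = 0.141 * 7.5631 = 1.066

1.066 m


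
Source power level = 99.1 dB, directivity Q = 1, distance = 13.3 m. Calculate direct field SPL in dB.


Given values:
  Lw = 99.1 dB, Q = 1, r = 13.3 m
Formula: SPL = Lw + 10 * log10(Q / (4 * pi * r^2))
Compute 4 * pi * r^2 = 4 * pi * 13.3^2 = 2222.8653
Compute Q / denom = 1 / 2222.8653 = 0.00044987
Compute 10 * log10(0.00044987) = -33.4691
SPL = 99.1 + (-33.4691) = 65.63

65.63 dB


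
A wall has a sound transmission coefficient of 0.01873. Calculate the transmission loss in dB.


Given values:
  tau = 0.01873
Formula: TL = 10 * log10(1 / tau)
Compute 1 / tau = 1 / 0.01873 = 53.3903
Compute log10(53.3903) = 1.727462
TL = 10 * 1.727462 = 17.27

17.27 dB


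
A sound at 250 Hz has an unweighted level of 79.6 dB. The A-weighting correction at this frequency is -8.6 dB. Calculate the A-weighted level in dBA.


Given values:
  SPL = 79.6 dB
  A-weighting at 250 Hz = -8.6 dB
Formula: L_A = SPL + A_weight
L_A = 79.6 + (-8.6)
L_A = 71.0

71.0 dBA


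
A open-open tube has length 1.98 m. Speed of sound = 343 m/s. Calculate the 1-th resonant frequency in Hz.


Given values:
  Tube type: open-open, L = 1.98 m, c = 343 m/s, n = 1
Formula: f_n = n * c / (2 * L)
Compute 2 * L = 2 * 1.98 = 3.96
f = 1 * 343 / 3.96
f = 86.62

86.62 Hz


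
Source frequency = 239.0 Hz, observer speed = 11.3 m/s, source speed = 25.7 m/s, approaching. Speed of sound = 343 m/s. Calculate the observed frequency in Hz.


Given values:
  f_s = 239.0 Hz, v_o = 11.3 m/s, v_s = 25.7 m/s
  Direction: approaching
Formula: f_o = f_s * (c + v_o) / (c - v_s)
Numerator: c + v_o = 343 + 11.3 = 354.3
Denominator: c - v_s = 343 - 25.7 = 317.3
f_o = 239.0 * 354.3 / 317.3 = 266.87

266.87 Hz


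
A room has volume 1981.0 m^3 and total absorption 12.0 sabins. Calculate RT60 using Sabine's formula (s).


Given values:
  V = 1981.0 m^3
  A = 12.0 sabins
Formula: RT60 = 0.161 * V / A
Numerator: 0.161 * 1981.0 = 318.941
RT60 = 318.941 / 12.0 = 26.578

26.578 s


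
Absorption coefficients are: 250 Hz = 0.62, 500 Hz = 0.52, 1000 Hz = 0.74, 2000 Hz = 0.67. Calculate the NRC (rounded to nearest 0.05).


Given values:
  a_250 = 0.62, a_500 = 0.52
  a_1000 = 0.74, a_2000 = 0.67
Formula: NRC = (a250 + a500 + a1000 + a2000) / 4
Sum = 0.62 + 0.52 + 0.74 + 0.67 = 2.55
NRC = 2.55 / 4 = 0.6375
Rounded to nearest 0.05: 0.65

0.65


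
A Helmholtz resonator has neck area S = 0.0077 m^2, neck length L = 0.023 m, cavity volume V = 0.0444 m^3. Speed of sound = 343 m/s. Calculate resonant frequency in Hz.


Given values:
  S = 0.0077 m^2, L = 0.023 m, V = 0.0444 m^3, c = 343 m/s
Formula: f = (c / (2*pi)) * sqrt(S / (V * L))
Compute V * L = 0.0444 * 0.023 = 0.0010212
Compute S / (V * L) = 0.0077 / 0.0010212 = 7.5401
Compute sqrt(7.5401) = 2.745924
Compute c / (2*pi) = 343 / 6.283185 = 54.590148
f = 54.590148 * 2.745924 = 149.9

149.9 Hz


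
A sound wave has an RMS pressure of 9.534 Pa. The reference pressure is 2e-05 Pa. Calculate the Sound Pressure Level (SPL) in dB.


Given values:
  p = 9.534 Pa
  p_ref = 2e-05 Pa
Formula: SPL = 20 * log10(p / p_ref)
Compute ratio: p / p_ref = 9.534 / 2e-05 = 476700
Compute log10: log10(476700) = 5.678245
Multiply: SPL = 20 * 5.678245 = 113.56

113.56 dB


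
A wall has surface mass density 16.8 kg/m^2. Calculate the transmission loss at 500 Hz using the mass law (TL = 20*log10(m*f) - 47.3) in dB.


Given values:
  m = 16.8 kg/m^2, f = 500 Hz
Formula: TL = 20 * log10(m * f) - 47.3
Compute m * f = 16.8 * 500 = 8400.0
Compute log10(8400.0) = 3.924279
Compute 20 * 3.924279 = 78.4856
TL = 78.4856 - 47.3 = 31.19

31.19 dB


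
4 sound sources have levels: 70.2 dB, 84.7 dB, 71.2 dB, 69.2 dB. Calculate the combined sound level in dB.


Formula: L_total = 10 * log10( sum(10^(Li/10)) )
  Source 1: 10^(70.2/10) = 10471285.4805
  Source 2: 10^(84.7/10) = 295120922.6666
  Source 3: 10^(71.2/10) = 13182567.3856
  Source 4: 10^(69.2/10) = 8317637.711
Sum of linear values = 327092413.2437
L_total = 10 * log10(327092413.2437) = 85.15

85.15 dB


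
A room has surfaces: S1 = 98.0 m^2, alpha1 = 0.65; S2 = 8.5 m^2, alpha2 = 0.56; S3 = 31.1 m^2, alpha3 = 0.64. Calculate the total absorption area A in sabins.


Given surfaces:
  Surface 1: 98.0 * 0.65 = 63.7
  Surface 2: 8.5 * 0.56 = 4.76
  Surface 3: 31.1 * 0.64 = 19.904
Formula: A = sum(Si * alpha_i)
A = 63.7 + 4.76 + 19.904
A = 88.36

88.36 sabins


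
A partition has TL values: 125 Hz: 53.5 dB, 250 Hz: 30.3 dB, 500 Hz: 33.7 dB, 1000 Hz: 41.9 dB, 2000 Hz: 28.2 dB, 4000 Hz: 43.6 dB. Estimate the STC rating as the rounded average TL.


Given TL values at each frequency:
  125 Hz: 53.5 dB
  250 Hz: 30.3 dB
  500 Hz: 33.7 dB
  1000 Hz: 41.9 dB
  2000 Hz: 28.2 dB
  4000 Hz: 43.6 dB
Formula: STC ~ round(average of TL values)
Sum = 53.5 + 30.3 + 33.7 + 41.9 + 28.2 + 43.6 = 231.2
Average = 231.2 / 6 = 38.53
Rounded: 39

39


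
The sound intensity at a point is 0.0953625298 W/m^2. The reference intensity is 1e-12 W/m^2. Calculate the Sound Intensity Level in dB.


Given values:
  I = 0.0953625298 W/m^2
  I_ref = 1e-12 W/m^2
Formula: SIL = 10 * log10(I / I_ref)
Compute ratio: I / I_ref = 95362529800
Compute log10: log10(95362529800) = 10.979378
Multiply: SIL = 10 * 10.979378 = 109.79

109.79 dB


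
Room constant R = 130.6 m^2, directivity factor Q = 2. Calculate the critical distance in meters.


Given values:
  R = 130.6 m^2, Q = 2
Formula: d_c = 0.141 * sqrt(Q * R)
Compute Q * R = 2 * 130.6 = 261.2
Compute sqrt(261.2) = 16.1617
d_c = 0.141 * 16.1617 = 2.279

2.279 m


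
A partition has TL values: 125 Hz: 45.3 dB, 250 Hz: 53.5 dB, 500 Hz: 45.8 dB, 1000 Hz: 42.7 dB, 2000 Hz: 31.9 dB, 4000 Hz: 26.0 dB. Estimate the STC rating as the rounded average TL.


Given TL values at each frequency:
  125 Hz: 45.3 dB
  250 Hz: 53.5 dB
  500 Hz: 45.8 dB
  1000 Hz: 42.7 dB
  2000 Hz: 31.9 dB
  4000 Hz: 26.0 dB
Formula: STC ~ round(average of TL values)
Sum = 45.3 + 53.5 + 45.8 + 42.7 + 31.9 + 26.0 = 245.2
Average = 245.2 / 6 = 40.87
Rounded: 41

41


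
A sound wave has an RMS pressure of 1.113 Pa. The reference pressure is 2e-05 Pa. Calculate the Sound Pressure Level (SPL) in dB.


Given values:
  p = 1.113 Pa
  p_ref = 2e-05 Pa
Formula: SPL = 20 * log10(p / p_ref)
Compute ratio: p / p_ref = 1.113 / 2e-05 = 55650
Compute log10: log10(55650) = 4.745465
Multiply: SPL = 20 * 4.745465 = 94.91

94.91 dB


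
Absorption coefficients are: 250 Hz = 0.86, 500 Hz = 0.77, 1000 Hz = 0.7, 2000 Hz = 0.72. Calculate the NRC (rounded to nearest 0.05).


Given values:
  a_250 = 0.86, a_500 = 0.77
  a_1000 = 0.7, a_2000 = 0.72
Formula: NRC = (a250 + a500 + a1000 + a2000) / 4
Sum = 0.86 + 0.77 + 0.7 + 0.72 = 3.05
NRC = 3.05 / 4 = 0.7625
Rounded to nearest 0.05: 0.75

0.75


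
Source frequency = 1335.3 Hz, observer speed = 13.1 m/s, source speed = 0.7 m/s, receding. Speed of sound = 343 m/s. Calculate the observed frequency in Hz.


Given values:
  f_s = 1335.3 Hz, v_o = 13.1 m/s, v_s = 0.7 m/s
  Direction: receding
Formula: f_o = f_s * (c - v_o) / (c + v_s)
Numerator: c - v_o = 343 - 13.1 = 329.9
Denominator: c + v_s = 343 + 0.7 = 343.7
f_o = 1335.3 * 329.9 / 343.7 = 1281.69

1281.69 Hz


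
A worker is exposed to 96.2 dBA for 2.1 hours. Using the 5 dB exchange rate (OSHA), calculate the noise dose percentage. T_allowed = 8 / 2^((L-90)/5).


Given values:
  L = 96.2 dBA, T = 2.1 hours
Formula: T_allowed = 8 / 2^((L - 90) / 5)
Compute exponent: (96.2 - 90) / 5 = 1.24
Compute 2^(1.24) = 2.361985
T_allowed = 8 / 2.361985 = 3.386982 hours
Dose = (T / T_allowed) * 100
Dose = (2.1 / 3.386982) * 100 = 62.0

62.0 %


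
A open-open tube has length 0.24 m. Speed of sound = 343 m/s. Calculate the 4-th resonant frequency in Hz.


Given values:
  Tube type: open-open, L = 0.24 m, c = 343 m/s, n = 4
Formula: f_n = n * c / (2 * L)
Compute 2 * L = 2 * 0.24 = 0.48
f = 4 * 343 / 0.48
f = 2858.33

2858.33 Hz


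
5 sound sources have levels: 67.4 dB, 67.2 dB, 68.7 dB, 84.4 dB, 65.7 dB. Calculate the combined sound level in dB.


Formula: L_total = 10 * log10( sum(10^(Li/10)) )
  Source 1: 10^(67.4/10) = 5495408.7386
  Source 2: 10^(67.2/10) = 5248074.6025
  Source 3: 10^(68.7/10) = 7413102.413
  Source 4: 10^(84.4/10) = 275422870.3338
  Source 5: 10^(65.7/10) = 3715352.291
Sum of linear values = 297294808.3789
L_total = 10 * log10(297294808.3789) = 84.73

84.73 dB


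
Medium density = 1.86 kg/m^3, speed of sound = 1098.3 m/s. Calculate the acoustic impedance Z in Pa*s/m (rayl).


Given values:
  rho = 1.86 kg/m^3
  c = 1098.3 m/s
Formula: Z = rho * c
Z = 1.86 * 1098.3
Z = 2042.84

2042.84 rayl


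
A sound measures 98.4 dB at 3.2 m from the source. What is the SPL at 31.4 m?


Given values:
  SPL1 = 98.4 dB, r1 = 3.2 m, r2 = 31.4 m
Formula: SPL2 = SPL1 - 20 * log10(r2 / r1)
Compute ratio: r2 / r1 = 31.4 / 3.2 = 9.8125
Compute log10: log10(9.8125) = 0.99178
Compute drop: 20 * 0.99178 = 19.8356
SPL2 = 98.4 - 19.8356 = 78.56

78.56 dB


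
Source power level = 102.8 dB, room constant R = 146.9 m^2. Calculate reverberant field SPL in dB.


Given values:
  Lw = 102.8 dB, R = 146.9 m^2
Formula: SPL = Lw + 10 * log10(4 / R)
Compute 4 / R = 4 / 146.9 = 0.027229
Compute 10 * log10(0.027229) = -15.6497
SPL = 102.8 + (-15.6497) = 87.15

87.15 dB


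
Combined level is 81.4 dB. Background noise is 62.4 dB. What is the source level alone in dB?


Given values:
  L_total = 81.4 dB, L_bg = 62.4 dB
Formula: L_source = 10 * log10(10^(L_total/10) - 10^(L_bg/10))
Convert to linear:
  10^(81.4/10) = 138038426.4603
  10^(62.4/10) = 1737800.8287
Difference: 138038426.4603 - 1737800.8287 = 136300625.6316
L_source = 10 * log10(136300625.6316) = 81.34

81.34 dB


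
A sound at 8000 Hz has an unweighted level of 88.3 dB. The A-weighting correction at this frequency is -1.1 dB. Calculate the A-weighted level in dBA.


Given values:
  SPL = 88.3 dB
  A-weighting at 8000 Hz = -1.1 dB
Formula: L_A = SPL + A_weight
L_A = 88.3 + (-1.1)
L_A = 87.2

87.2 dBA


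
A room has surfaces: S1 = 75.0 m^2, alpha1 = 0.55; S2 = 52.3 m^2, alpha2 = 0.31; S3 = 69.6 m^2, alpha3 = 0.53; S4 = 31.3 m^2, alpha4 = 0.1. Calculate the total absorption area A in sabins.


Given surfaces:
  Surface 1: 75.0 * 0.55 = 41.25
  Surface 2: 52.3 * 0.31 = 16.213
  Surface 3: 69.6 * 0.53 = 36.888
  Surface 4: 31.3 * 0.1 = 3.13
Formula: A = sum(Si * alpha_i)
A = 41.25 + 16.213 + 36.888 + 3.13
A = 97.48

97.48 sabins


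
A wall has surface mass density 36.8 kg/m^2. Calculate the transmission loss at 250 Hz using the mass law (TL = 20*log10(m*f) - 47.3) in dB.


Given values:
  m = 36.8 kg/m^2, f = 250 Hz
Formula: TL = 20 * log10(m * f) - 47.3
Compute m * f = 36.8 * 250 = 9200.0
Compute log10(9200.0) = 3.963788
Compute 20 * 3.963788 = 79.2758
TL = 79.2758 - 47.3 = 31.98

31.98 dB


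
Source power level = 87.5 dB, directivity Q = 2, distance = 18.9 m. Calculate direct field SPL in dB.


Given values:
  Lw = 87.5 dB, Q = 2, r = 18.9 m
Formula: SPL = Lw + 10 * log10(Q / (4 * pi * r^2))
Compute 4 * pi * r^2 = 4 * pi * 18.9^2 = 4488.8332
Compute Q / denom = 2 / 4488.8332 = 0.00044555
Compute 10 * log10(0.00044555) = -33.511
SPL = 87.5 + (-33.511) = 53.99

53.99 dB


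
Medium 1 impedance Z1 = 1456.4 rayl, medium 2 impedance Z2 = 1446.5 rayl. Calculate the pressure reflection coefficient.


Given values:
  Z1 = 1456.4 rayl, Z2 = 1446.5 rayl
Formula: R = (Z2 - Z1) / (Z2 + Z1)
Numerator: Z2 - Z1 = 1446.5 - 1456.4 = -9.9
Denominator: Z2 + Z1 = 1446.5 + 1456.4 = 2902.9
R = -9.9 / 2902.9 = -0.0034

-0.0034


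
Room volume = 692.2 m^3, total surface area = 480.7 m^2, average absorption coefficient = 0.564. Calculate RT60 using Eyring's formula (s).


Given values:
  V = 692.2 m^3, S = 480.7 m^2, alpha = 0.564
Formula: RT60 = 0.161 * V / (-S * ln(1 - alpha))
Compute ln(1 - 0.564) = ln(0.436) = -0.830113
Denominator: -480.7 * -0.830113 = 399.0353
Numerator: 0.161 * 692.2 = 111.4442
RT60 = 111.4442 / 399.0353 = 0.279

0.279 s


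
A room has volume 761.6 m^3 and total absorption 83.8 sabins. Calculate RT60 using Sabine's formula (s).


Given values:
  V = 761.6 m^3
  A = 83.8 sabins
Formula: RT60 = 0.161 * V / A
Numerator: 0.161 * 761.6 = 122.6176
RT60 = 122.6176 / 83.8 = 1.463

1.463 s


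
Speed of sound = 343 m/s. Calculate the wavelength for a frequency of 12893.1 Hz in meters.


Given values:
  c = 343 m/s, f = 12893.1 Hz
Formula: lambda = c / f
lambda = 343 / 12893.1
lambda = 0.0266

0.0266 m


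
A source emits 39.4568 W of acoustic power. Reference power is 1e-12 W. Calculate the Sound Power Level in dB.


Given values:
  W = 39.4568 W
  W_ref = 1e-12 W
Formula: SWL = 10 * log10(W / W_ref)
Compute ratio: W / W_ref = 39456800000000
Compute log10: log10(39456800000000) = 13.596122
Multiply: SWL = 10 * 13.596122 = 135.96

135.96 dB


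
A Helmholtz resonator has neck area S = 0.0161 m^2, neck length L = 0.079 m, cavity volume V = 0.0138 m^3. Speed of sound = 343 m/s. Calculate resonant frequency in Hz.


Given values:
  S = 0.0161 m^2, L = 0.079 m, V = 0.0138 m^3, c = 343 m/s
Formula: f = (c / (2*pi)) * sqrt(S / (V * L))
Compute V * L = 0.0138 * 0.079 = 0.0010902
Compute S / (V * L) = 0.0161 / 0.0010902 = 14.7679
Compute sqrt(14.7679) = 3.842903
Compute c / (2*pi) = 343 / 6.283185 = 54.590148
f = 54.590148 * 3.842903 = 209.78

209.78 Hz


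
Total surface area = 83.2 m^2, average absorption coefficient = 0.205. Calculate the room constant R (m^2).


Given values:
  S = 83.2 m^2, alpha = 0.205
Formula: R = S * alpha / (1 - alpha)
Numerator: 83.2 * 0.205 = 17.056
Denominator: 1 - 0.205 = 0.795
R = 17.056 / 0.795 = 21.45

21.45 m^2


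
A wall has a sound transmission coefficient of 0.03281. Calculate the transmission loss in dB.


Given values:
  tau = 0.03281
Formula: TL = 10 * log10(1 / tau)
Compute 1 / tau = 1 / 0.03281 = 30.4785
Compute log10(30.4785) = 1.483994
TL = 10 * 1.483994 = 14.84

14.84 dB


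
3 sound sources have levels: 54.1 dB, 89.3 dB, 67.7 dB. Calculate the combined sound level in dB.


Formula: L_total = 10 * log10( sum(10^(Li/10)) )
  Source 1: 10^(54.1/10) = 257039.5783
  Source 2: 10^(89.3/10) = 851138038.2024
  Source 3: 10^(67.7/10) = 5888436.5536
Sum of linear values = 857283514.3343
L_total = 10 * log10(857283514.3343) = 89.33

89.33 dB


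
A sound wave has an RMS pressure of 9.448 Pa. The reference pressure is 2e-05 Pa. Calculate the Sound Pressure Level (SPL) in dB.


Given values:
  p = 9.448 Pa
  p_ref = 2e-05 Pa
Formula: SPL = 20 * log10(p / p_ref)
Compute ratio: p / p_ref = 9.448 / 2e-05 = 472400
Compute log10: log10(472400) = 5.67431
Multiply: SPL = 20 * 5.67431 = 113.49

113.49 dB


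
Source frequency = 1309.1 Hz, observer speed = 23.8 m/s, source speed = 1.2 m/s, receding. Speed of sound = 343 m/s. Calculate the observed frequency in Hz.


Given values:
  f_s = 1309.1 Hz, v_o = 23.8 m/s, v_s = 1.2 m/s
  Direction: receding
Formula: f_o = f_s * (c - v_o) / (c + v_s)
Numerator: c - v_o = 343 - 23.8 = 319.2
Denominator: c + v_s = 343 + 1.2 = 344.2
f_o = 1309.1 * 319.2 / 344.2 = 1214.02

1214.02 Hz


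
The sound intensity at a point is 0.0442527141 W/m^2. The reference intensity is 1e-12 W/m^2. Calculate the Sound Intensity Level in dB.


Given values:
  I = 0.0442527141 W/m^2
  I_ref = 1e-12 W/m^2
Formula: SIL = 10 * log10(I / I_ref)
Compute ratio: I / I_ref = 44252714100
Compute log10: log10(44252714100) = 10.64594
Multiply: SIL = 10 * 10.64594 = 106.46

106.46 dB


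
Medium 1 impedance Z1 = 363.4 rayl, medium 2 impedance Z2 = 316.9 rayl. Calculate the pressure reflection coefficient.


Given values:
  Z1 = 363.4 rayl, Z2 = 316.9 rayl
Formula: R = (Z2 - Z1) / (Z2 + Z1)
Numerator: Z2 - Z1 = 316.9 - 363.4 = -46.5
Denominator: Z2 + Z1 = 316.9 + 363.4 = 680.3
R = -46.5 / 680.3 = -0.0684

-0.0684


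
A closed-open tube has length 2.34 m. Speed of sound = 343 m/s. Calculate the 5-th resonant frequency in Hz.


Given values:
  Tube type: closed-open, L = 2.34 m, c = 343 m/s, n = 5
Formula: f_n = (2n - 1) * c / (4 * L)
Compute 2n - 1 = 2*5 - 1 = 9
Compute 4 * L = 4 * 2.34 = 9.36
f = 9 * 343 / 9.36
f = 329.81

329.81 Hz


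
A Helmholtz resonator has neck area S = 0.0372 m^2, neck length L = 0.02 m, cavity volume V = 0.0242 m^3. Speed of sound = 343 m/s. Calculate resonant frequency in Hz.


Given values:
  S = 0.0372 m^2, L = 0.02 m, V = 0.0242 m^3, c = 343 m/s
Formula: f = (c / (2*pi)) * sqrt(S / (V * L))
Compute V * L = 0.0242 * 0.02 = 0.000484
Compute S / (V * L) = 0.0372 / 0.000484 = 76.8595
Compute sqrt(76.8595) = 8.766955
Compute c / (2*pi) = 343 / 6.283185 = 54.590148
f = 54.590148 * 8.766955 = 478.59

478.59 Hz


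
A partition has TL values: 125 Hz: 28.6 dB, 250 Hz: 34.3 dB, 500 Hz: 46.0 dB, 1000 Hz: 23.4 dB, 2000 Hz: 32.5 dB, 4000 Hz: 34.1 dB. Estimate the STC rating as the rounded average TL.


Given TL values at each frequency:
  125 Hz: 28.6 dB
  250 Hz: 34.3 dB
  500 Hz: 46.0 dB
  1000 Hz: 23.4 dB
  2000 Hz: 32.5 dB
  4000 Hz: 34.1 dB
Formula: STC ~ round(average of TL values)
Sum = 28.6 + 34.3 + 46.0 + 23.4 + 32.5 + 34.1 = 198.9
Average = 198.9 / 6 = 33.15
Rounded: 33

33


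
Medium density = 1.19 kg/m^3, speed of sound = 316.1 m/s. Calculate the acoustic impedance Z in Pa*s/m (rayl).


Given values:
  rho = 1.19 kg/m^3
  c = 316.1 m/s
Formula: Z = rho * c
Z = 1.19 * 316.1
Z = 376.16

376.16 rayl


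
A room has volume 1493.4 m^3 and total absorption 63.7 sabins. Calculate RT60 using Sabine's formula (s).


Given values:
  V = 1493.4 m^3
  A = 63.7 sabins
Formula: RT60 = 0.161 * V / A
Numerator: 0.161 * 1493.4 = 240.4374
RT60 = 240.4374 / 63.7 = 3.775

3.775 s


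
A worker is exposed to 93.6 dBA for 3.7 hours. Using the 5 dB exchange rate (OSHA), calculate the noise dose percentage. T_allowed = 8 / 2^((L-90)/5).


Given values:
  L = 93.6 dBA, T = 3.7 hours
Formula: T_allowed = 8 / 2^((L - 90) / 5)
Compute exponent: (93.6 - 90) / 5 = 0.72
Compute 2^(0.72) = 1.647182
T_allowed = 8 / 1.647182 = 4.85678 hours
Dose = (T / T_allowed) * 100
Dose = (3.7 / 4.85678) * 100 = 76.18

76.18 %


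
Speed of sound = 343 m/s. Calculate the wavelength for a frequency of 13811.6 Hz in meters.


Given values:
  c = 343 m/s, f = 13811.6 Hz
Formula: lambda = c / f
lambda = 343 / 13811.6
lambda = 0.0248

0.0248 m


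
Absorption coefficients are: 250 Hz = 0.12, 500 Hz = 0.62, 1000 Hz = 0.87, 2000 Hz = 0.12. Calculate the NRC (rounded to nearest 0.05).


Given values:
  a_250 = 0.12, a_500 = 0.62
  a_1000 = 0.87, a_2000 = 0.12
Formula: NRC = (a250 + a500 + a1000 + a2000) / 4
Sum = 0.12 + 0.62 + 0.87 + 0.12 = 1.73
NRC = 1.73 / 4 = 0.4325
Rounded to nearest 0.05: 0.45

0.45


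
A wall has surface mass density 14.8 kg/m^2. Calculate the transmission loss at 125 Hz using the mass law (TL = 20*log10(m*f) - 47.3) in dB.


Given values:
  m = 14.8 kg/m^2, f = 125 Hz
Formula: TL = 20 * log10(m * f) - 47.3
Compute m * f = 14.8 * 125 = 1850.0
Compute log10(1850.0) = 3.267172
Compute 20 * 3.267172 = 65.3434
TL = 65.3434 - 47.3 = 18.04

18.04 dB


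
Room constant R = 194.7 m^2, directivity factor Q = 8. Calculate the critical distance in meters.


Given values:
  R = 194.7 m^2, Q = 8
Formula: d_c = 0.141 * sqrt(Q * R)
Compute Q * R = 8 * 194.7 = 1557.6
Compute sqrt(1557.6) = 39.4664
d_c = 0.141 * 39.4664 = 5.565

5.565 m


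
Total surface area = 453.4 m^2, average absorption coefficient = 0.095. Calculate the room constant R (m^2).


Given values:
  S = 453.4 m^2, alpha = 0.095
Formula: R = S * alpha / (1 - alpha)
Numerator: 453.4 * 0.095 = 43.073
Denominator: 1 - 0.095 = 0.905
R = 43.073 / 0.905 = 47.59

47.59 m^2


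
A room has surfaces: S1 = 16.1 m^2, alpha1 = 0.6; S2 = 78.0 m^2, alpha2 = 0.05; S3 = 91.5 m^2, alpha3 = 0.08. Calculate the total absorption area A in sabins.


Given surfaces:
  Surface 1: 16.1 * 0.6 = 9.66
  Surface 2: 78.0 * 0.05 = 3.9
  Surface 3: 91.5 * 0.08 = 7.32
Formula: A = sum(Si * alpha_i)
A = 9.66 + 3.9 + 7.32
A = 20.88

20.88 sabins


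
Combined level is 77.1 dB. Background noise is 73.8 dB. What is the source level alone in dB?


Given values:
  L_total = 77.1 dB, L_bg = 73.8 dB
Formula: L_source = 10 * log10(10^(L_total/10) - 10^(L_bg/10))
Convert to linear:
  10^(77.1/10) = 51286138.3991
  10^(73.8/10) = 23988329.1902
Difference: 51286138.3991 - 23988329.1902 = 27297809.2089
L_source = 10 * log10(27297809.2089) = 74.36

74.36 dB


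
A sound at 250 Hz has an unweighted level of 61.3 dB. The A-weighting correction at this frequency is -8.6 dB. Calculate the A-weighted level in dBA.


Given values:
  SPL = 61.3 dB
  A-weighting at 250 Hz = -8.6 dB
Formula: L_A = SPL + A_weight
L_A = 61.3 + (-8.6)
L_A = 52.7

52.7 dBA


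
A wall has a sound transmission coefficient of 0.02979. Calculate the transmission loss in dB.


Given values:
  tau = 0.02979
Formula: TL = 10 * log10(1 / tau)
Compute 1 / tau = 1 / 0.02979 = 33.5683
Compute log10(33.5683) = 1.525929
TL = 10 * 1.525929 = 15.26

15.26 dB


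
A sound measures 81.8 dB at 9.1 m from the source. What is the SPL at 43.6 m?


Given values:
  SPL1 = 81.8 dB, r1 = 9.1 m, r2 = 43.6 m
Formula: SPL2 = SPL1 - 20 * log10(r2 / r1)
Compute ratio: r2 / r1 = 43.6 / 9.1 = 4.7912
Compute log10: log10(4.7912) = 0.680444
Compute drop: 20 * 0.680444 = 13.6089
SPL2 = 81.8 - 13.6089 = 68.19

68.19 dB


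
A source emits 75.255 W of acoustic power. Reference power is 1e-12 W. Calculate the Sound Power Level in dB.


Given values:
  W = 75.255 W
  W_ref = 1e-12 W
Formula: SWL = 10 * log10(W / W_ref)
Compute ratio: W / W_ref = 75255000000000
Compute log10: log10(75255000000000) = 13.876535
Multiply: SWL = 10 * 13.876535 = 138.77

138.77 dB


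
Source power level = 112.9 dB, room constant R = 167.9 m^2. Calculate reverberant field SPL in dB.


Given values:
  Lw = 112.9 dB, R = 167.9 m^2
Formula: SPL = Lw + 10 * log10(4 / R)
Compute 4 / R = 4 / 167.9 = 0.023824
Compute 10 * log10(0.023824) = -16.2299
SPL = 112.9 + (-16.2299) = 96.67

96.67 dB


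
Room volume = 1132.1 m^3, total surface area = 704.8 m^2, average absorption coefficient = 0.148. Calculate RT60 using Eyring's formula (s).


Given values:
  V = 1132.1 m^3, S = 704.8 m^2, alpha = 0.148
Formula: RT60 = 0.161 * V / (-S * ln(1 - alpha))
Compute ln(1 - 0.148) = ln(0.852) = -0.160169
Denominator: -704.8 * -0.160169 = 112.8871
Numerator: 0.161 * 1132.1 = 182.2681
RT60 = 182.2681 / 112.8871 = 1.615

1.615 s


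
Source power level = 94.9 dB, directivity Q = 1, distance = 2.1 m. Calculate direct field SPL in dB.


Given values:
  Lw = 94.9 dB, Q = 1, r = 2.1 m
Formula: SPL = Lw + 10 * log10(Q / (4 * pi * r^2))
Compute 4 * pi * r^2 = 4 * pi * 2.1^2 = 55.4177
Compute Q / denom = 1 / 55.4177 = 0.01804478
Compute 10 * log10(0.01804478) = -17.4365
SPL = 94.9 + (-17.4365) = 77.46

77.46 dB


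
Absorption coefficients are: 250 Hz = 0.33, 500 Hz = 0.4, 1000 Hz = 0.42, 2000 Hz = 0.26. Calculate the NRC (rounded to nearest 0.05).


Given values:
  a_250 = 0.33, a_500 = 0.4
  a_1000 = 0.42, a_2000 = 0.26
Formula: NRC = (a250 + a500 + a1000 + a2000) / 4
Sum = 0.33 + 0.4 + 0.42 + 0.26 = 1.41
NRC = 1.41 / 4 = 0.3525
Rounded to nearest 0.05: 0.35

0.35


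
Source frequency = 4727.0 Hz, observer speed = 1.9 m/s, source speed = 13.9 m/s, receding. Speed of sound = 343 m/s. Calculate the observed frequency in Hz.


Given values:
  f_s = 4727.0 Hz, v_o = 1.9 m/s, v_s = 13.9 m/s
  Direction: receding
Formula: f_o = f_s * (c - v_o) / (c + v_s)
Numerator: c - v_o = 343 - 1.9 = 341.1
Denominator: c + v_s = 343 + 13.9 = 356.9
f_o = 4727.0 * 341.1 / 356.9 = 4517.74

4517.74 Hz


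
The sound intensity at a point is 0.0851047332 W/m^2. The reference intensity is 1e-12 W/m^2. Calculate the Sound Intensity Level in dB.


Given values:
  I = 0.0851047332 W/m^2
  I_ref = 1e-12 W/m^2
Formula: SIL = 10 * log10(I / I_ref)
Compute ratio: I / I_ref = 85104733200
Compute log10: log10(85104733200) = 10.929954
Multiply: SIL = 10 * 10.929954 = 109.3

109.3 dB


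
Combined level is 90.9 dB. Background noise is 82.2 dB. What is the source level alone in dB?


Given values:
  L_total = 90.9 dB, L_bg = 82.2 dB
Formula: L_source = 10 * log10(10^(L_total/10) - 10^(L_bg/10))
Convert to linear:
  10^(90.9/10) = 1230268770.8124
  10^(82.2/10) = 165958690.7438
Difference: 1230268770.8124 - 165958690.7438 = 1064310080.0686
L_source = 10 * log10(1064310080.0686) = 90.27

90.27 dB


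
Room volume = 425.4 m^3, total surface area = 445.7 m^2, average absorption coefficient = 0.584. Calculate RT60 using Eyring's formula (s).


Given values:
  V = 425.4 m^3, S = 445.7 m^2, alpha = 0.584
Formula: RT60 = 0.161 * V / (-S * ln(1 - alpha))
Compute ln(1 - 0.584) = ln(0.416) = -0.87707
Denominator: -445.7 * -0.87707 = 390.9101
Numerator: 0.161 * 425.4 = 68.4894
RT60 = 68.4894 / 390.9101 = 0.175

0.175 s


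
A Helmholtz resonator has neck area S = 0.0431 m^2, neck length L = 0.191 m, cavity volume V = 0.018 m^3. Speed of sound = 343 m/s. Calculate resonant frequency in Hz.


Given values:
  S = 0.0431 m^2, L = 0.191 m, V = 0.018 m^3, c = 343 m/s
Formula: f = (c / (2*pi)) * sqrt(S / (V * L))
Compute V * L = 0.018 * 0.191 = 0.003438
Compute S / (V * L) = 0.0431 / 0.003438 = 12.5364
Compute sqrt(12.5364) = 3.540678
Compute c / (2*pi) = 343 / 6.283185 = 54.590148
f = 54.590148 * 3.540678 = 193.29

193.29 Hz


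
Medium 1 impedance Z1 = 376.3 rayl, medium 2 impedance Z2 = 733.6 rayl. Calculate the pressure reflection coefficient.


Given values:
  Z1 = 376.3 rayl, Z2 = 733.6 rayl
Formula: R = (Z2 - Z1) / (Z2 + Z1)
Numerator: Z2 - Z1 = 733.6 - 376.3 = 357.3
Denominator: Z2 + Z1 = 733.6 + 376.3 = 1109.9
R = 357.3 / 1109.9 = 0.3219

0.3219


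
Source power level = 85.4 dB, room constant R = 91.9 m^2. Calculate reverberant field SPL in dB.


Given values:
  Lw = 85.4 dB, R = 91.9 m^2
Formula: SPL = Lw + 10 * log10(4 / R)
Compute 4 / R = 4 / 91.9 = 0.043526
Compute 10 * log10(0.043526) = -13.6125
SPL = 85.4 + (-13.6125) = 71.79

71.79 dB


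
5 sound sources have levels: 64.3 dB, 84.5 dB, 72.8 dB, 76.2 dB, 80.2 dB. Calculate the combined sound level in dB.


Formula: L_total = 10 * log10( sum(10^(Li/10)) )
  Source 1: 10^(64.3/10) = 2691534.8039
  Source 2: 10^(84.5/10) = 281838293.1264
  Source 3: 10^(72.8/10) = 19054607.1796
  Source 4: 10^(76.2/10) = 41686938.347
  Source 5: 10^(80.2/10) = 104712854.8051
Sum of linear values = 449984228.262
L_total = 10 * log10(449984228.262) = 86.53

86.53 dB


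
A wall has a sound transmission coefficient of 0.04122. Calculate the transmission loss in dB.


Given values:
  tau = 0.04122
Formula: TL = 10 * log10(1 / tau)
Compute 1 / tau = 1 / 0.04122 = 24.2601
Compute log10(24.2601) = 1.384893
TL = 10 * 1.384893 = 13.85

13.85 dB


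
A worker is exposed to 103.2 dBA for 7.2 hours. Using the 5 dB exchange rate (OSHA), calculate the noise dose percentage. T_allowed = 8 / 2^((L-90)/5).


Given values:
  L = 103.2 dBA, T = 7.2 hours
Formula: T_allowed = 8 / 2^((L - 90) / 5)
Compute exponent: (103.2 - 90) / 5 = 2.64
Compute 2^(2.64) = 6.233317
T_allowed = 8 / 6.233317 = 1.283426 hours
Dose = (T / T_allowed) * 100
Dose = (7.2 / 1.283426) * 100 = 561.0

561.0 %
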